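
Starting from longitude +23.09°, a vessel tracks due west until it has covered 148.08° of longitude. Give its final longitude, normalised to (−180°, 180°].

-124.99°

Start at +23.09°; shift −148.08° → -124.99°.
-124.99° already lies in (−180°, 180°].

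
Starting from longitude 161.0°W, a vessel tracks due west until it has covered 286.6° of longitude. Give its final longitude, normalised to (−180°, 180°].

87.6°W

Start at -161.0°; shift −286.6° → -447.6°.
-447.6° lies outside (−180°, 180°]; add 360° → -87.6°.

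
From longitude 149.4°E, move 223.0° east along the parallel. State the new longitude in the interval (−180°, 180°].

12.4°E

Start at +149.4°; shift +223.0° → +372.4°.
+372.4° lies outside (−180°, 180°]; subtract 360° → +12.4°.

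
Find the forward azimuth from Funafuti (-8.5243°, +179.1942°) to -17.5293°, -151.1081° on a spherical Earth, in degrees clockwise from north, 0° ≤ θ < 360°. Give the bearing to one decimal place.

Δλ = -151.1081 − 179.1942 = -330.3023°; wrapped into (−180°, 180°]: 29.6977°.
θ = atan2( sin Δλ · cos φ₂ , cos φ₁ · sin φ₂ − sin φ₁ · cos φ₂ · cos Δλ )
  = atan2(0.47242, -0.17509) = 110.336° → normalised to [0°, 360°): 110.336°.

110.3°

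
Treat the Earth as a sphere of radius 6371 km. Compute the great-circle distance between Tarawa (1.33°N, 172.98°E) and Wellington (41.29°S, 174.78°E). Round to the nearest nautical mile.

2561 nmi

Δλ = 174.78 − 172.98 = 1.80°.
Δφ = -41.29 − 1.33 = -42.62°.
a = sin²(Δφ/2) + cos φ₁ · cos φ₂ · sin²(Δλ/2) = 0.132255.
c = 2·atan2(√a, √(1−a)) = 0.74441 rad → d = 6371·c ≈ 4742.61 km ≈ 2560.81 nmi.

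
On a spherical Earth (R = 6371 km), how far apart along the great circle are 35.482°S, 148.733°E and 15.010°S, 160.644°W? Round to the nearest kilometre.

Δλ = -160.644 − 148.733 = -309.377°; wrapped into (−180°, 180°]: 50.623°.
Δφ = -15.010 − -35.482 = 20.472°.
a = sin²(Δφ/2) + cos φ₁ · cos φ₂ · sin²(Δλ/2) = 0.175345.
c = 2·atan2(√a, √(1−a)) = 0.86412 rad → d = 6371·c ≈ 5505.31 km.

5505 km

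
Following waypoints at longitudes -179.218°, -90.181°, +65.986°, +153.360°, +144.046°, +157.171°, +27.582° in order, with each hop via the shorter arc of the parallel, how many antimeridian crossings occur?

Leg 1: -179.218° → -90.181°, shortest Δλ = 89.037° (east) — does not cross 180°.
Leg 2: -90.181° → +65.986°, shortest Δλ = 156.167° (east) — does not cross 180°.
Leg 3: +65.986° → +153.360°, shortest Δλ = 87.374° (east) — does not cross 180°.
Leg 4: +153.360° → +144.046°, shortest Δλ = -9.314° (west) — does not cross 180°.
Leg 5: +144.046° → +157.171°, shortest Δλ = 13.125° (east) — does not cross 180°.
Leg 6: +157.171° → +27.582°, shortest Δλ = -129.589° (west) — does not cross 180°.
Total crossings: 0.

0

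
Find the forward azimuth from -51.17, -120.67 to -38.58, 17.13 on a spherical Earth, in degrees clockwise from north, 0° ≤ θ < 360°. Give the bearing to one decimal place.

148.1°

Δλ = 17.13 − -120.67 = 137.80°.
θ = atan2( sin Δλ · cos φ₂ , cos φ₁ · sin φ₂ − sin φ₁ · cos φ₂ · cos Δλ )
  = atan2(0.52511, -0.84215) = 148.055° → normalised to [0°, 360°): 148.055°.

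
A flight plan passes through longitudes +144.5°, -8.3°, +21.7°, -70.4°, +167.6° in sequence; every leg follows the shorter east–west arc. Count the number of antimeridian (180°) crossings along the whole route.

Leg 1: +144.5° → -8.3°, shortest Δλ = -152.8° (west) — does not cross 180°.
Leg 2: -8.3° → +21.7°, shortest Δλ = 30.0° (east) — does not cross 180°.
Leg 3: +21.7° → -70.4°, shortest Δλ = -92.1° (west) — does not cross 180°.
Leg 4: -70.4° → +167.6°, shortest Δλ = -122.0° (west) — crosses 180°.
Total crossings: 1.

1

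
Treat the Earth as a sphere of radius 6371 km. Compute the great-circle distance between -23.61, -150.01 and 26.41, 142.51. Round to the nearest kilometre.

9137 km

Δλ = 142.51 − -150.01 = 292.52°; wrapped into (−180°, 180°]: -67.48°.
Δφ = 26.41 − -23.61 = 50.02°.
a = sin²(Δφ/2) + cos φ₁ · cos φ₂ · sin²(Δλ/2) = 0.431912.
c = 2·atan2(√a, √(1−a)) = 1.43420 rad → d = 6371·c ≈ 9137.26 km.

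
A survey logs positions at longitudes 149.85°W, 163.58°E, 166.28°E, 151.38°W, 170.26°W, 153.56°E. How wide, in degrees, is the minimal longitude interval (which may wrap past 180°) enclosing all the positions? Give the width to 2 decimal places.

Sort the longitudes: -170.26°, -151.38°, -149.85°, +153.56°, +163.58°, +166.28°.
Eastward gaps between consecutive values (wrapping around): 18.88°, 1.53°, 303.41°, 10.02°, 2.70°, 23.46°.
Largest gap = 303.41° ⇒ minimal covering band is its complement: 360° − 303.41° = 56.59°.
Band runs from +153.56° eastward to -149.85°, crossing the antimeridian.

56.59°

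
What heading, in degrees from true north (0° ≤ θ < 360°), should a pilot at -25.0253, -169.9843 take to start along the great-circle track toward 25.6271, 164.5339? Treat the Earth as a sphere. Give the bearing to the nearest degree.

332°

Δλ = 164.5339 − -169.9843 = 334.5182°; wrapped into (−180°, 180°]: -25.4818°.
θ = atan2( sin Δλ · cos φ₂ , cos φ₁ · sin φ₂ − sin φ₁ · cos φ₂ · cos Δλ )
  = atan2(-0.38790, 0.73621) = -27.784° → normalised to [0°, 360°): 332.216°.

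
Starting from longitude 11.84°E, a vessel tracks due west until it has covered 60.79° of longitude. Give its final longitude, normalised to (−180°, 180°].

Start at +11.84°; shift −60.79° → -48.95°.
-48.95° already lies in (−180°, 180°].

48.95°W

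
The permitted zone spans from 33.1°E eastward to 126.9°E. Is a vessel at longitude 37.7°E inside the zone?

Band width going east from +33.1° to +126.9°: ((126.9 − 33.1) mod 360) = 93.8°.
Offset of +37.7° east of the west edge: ((37.7 − 33.1) mod 360) = 4.6°.
4.6° ≤ 93.8° ⇒ inside.

Yes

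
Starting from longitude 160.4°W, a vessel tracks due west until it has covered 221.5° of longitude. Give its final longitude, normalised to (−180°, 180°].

21.9°W

Start at -160.4°; shift −221.5° → -381.9°.
-381.9° lies outside (−180°, 180°]; add 360° → -21.9°.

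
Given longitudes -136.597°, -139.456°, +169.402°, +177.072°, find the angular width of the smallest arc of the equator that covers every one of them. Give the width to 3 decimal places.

Sort the longitudes: -139.456°, -136.597°, +169.402°, +177.072°.
Eastward gaps between consecutive values (wrapping around): 2.859°, 305.999°, 7.670°, 43.472°.
Largest gap = 305.999° ⇒ minimal covering band is its complement: 360° − 305.999° = 54.001°.
Band runs from +169.402° eastward to -136.597°, crossing the antimeridian.

54.001°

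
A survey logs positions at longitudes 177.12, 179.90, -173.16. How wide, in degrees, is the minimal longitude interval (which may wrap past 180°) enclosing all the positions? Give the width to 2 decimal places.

Sort the longitudes: -173.16°, +177.12°, +179.90°.
Eastward gaps between consecutive values (wrapping around): 350.28°, 2.78°, 6.94°.
Largest gap = 350.28° ⇒ minimal covering band is its complement: 360° − 350.28° = 9.72°.
Band runs from +177.12° eastward to -173.16°, crossing the antimeridian.

9.72°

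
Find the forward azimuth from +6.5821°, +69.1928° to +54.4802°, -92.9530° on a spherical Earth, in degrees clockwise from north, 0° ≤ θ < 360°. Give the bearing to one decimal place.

348.5°

Δλ = -92.9530 − 69.1928 = -162.1458°.
θ = atan2( sin Δλ · cos φ₂ , cos φ₁ · sin φ₂ − sin φ₁ · cos φ₂ · cos Δλ )
  = atan2(-0.17813, 0.87194) = -11.546° → normalised to [0°, 360°): 348.454°.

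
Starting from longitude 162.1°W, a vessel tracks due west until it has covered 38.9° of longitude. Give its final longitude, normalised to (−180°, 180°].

159.0°E

Start at -162.1°; shift −38.9° → -201.0°.
-201.0° lies outside (−180°, 180°]; add 360° → +159.0°.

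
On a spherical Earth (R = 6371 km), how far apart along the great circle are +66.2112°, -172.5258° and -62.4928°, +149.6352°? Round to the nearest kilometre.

14638 km

Δλ = 149.6352 − -172.5258 = 322.1610°; wrapped into (−180°, 180°]: -37.8390°.
Δφ = -62.4928 − 66.2112 = -128.7040°.
a = sin²(Δφ/2) + cos φ₁ · cos φ₂ · sin²(Δλ/2) = 0.832234.
c = 2·atan2(√a, √(1−a)) = 2.29758 rad → d = 6371·c ≈ 14637.88 km.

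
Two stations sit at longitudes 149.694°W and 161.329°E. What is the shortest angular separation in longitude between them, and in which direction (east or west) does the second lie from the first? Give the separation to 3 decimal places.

Raw difference: 161.329 − -149.694 = 311.023°.
Normalise into (−180°, 180°]: 311.023° − 360° = -48.977°.
Negative ⇒ the second point lies to the west; separation 48.977°.

48.977° west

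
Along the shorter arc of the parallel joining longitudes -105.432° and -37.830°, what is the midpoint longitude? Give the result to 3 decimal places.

Signed shortest Δλ from -105.432° to -37.830° is +67.602°.
Midpoint longitude = -105.432° + (+67.602°)/2 = -105.432° + 33.801° = -71.631°.

-71.631°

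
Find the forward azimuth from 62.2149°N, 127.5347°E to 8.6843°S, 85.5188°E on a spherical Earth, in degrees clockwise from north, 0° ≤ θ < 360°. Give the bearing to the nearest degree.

Δλ = 85.5188 − 127.5347 = -42.0159°.
θ = atan2( sin Δλ · cos φ₂ , cos φ₁ · sin φ₂ − sin φ₁ · cos φ₂ · cos Δλ )
  = atan2(-0.66166, -0.72015) = -137.424° → normalised to [0°, 360°): 222.576°.

223°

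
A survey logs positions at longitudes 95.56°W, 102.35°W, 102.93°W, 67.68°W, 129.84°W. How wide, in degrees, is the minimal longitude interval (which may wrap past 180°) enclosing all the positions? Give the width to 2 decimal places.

Sort the longitudes: -129.84°, -102.93°, -102.35°, -95.56°, -67.68°.
Eastward gaps between consecutive values (wrapping around): 26.91°, 0.58°, 6.79°, 27.88°, 297.84°.
Largest gap = 297.84° ⇒ minimal covering band is its complement: 360° − 297.84° = 62.16°.
Band runs from -129.84° eastward to -67.68°.

62.16°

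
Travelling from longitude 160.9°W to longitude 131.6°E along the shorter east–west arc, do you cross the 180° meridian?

Naïve |131.6 − -160.9| = 292.5° > 180°, so the shorter arc goes the other way round — across 180°.
Signed shortest Δλ = ((131.6 − -160.9 + 180) mod 360) − 180 = -67.5°.
Going west by 67.5° from -160.9° passes through 180° before reaching +131.6°.

Yes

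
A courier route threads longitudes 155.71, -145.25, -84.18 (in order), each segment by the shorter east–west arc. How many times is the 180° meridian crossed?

Leg 1: +155.71° → -145.25°, shortest Δλ = 59.04° (east) — crosses 180°.
Leg 2: -145.25° → -84.18°, shortest Δλ = 61.07° (east) — does not cross 180°.
Total crossings: 1.

1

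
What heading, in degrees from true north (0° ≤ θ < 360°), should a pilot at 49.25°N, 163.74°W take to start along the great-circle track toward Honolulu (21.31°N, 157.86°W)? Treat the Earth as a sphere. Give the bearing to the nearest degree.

Δλ = -157.86 − -163.74 = 5.88°.
θ = atan2( sin Δλ · cos φ₂ , cos φ₁ · sin φ₂ − sin φ₁ · cos φ₂ · cos Δλ )
  = atan2(0.09544, -0.46483) = 168.397° → normalised to [0°, 360°): 168.397°.

168°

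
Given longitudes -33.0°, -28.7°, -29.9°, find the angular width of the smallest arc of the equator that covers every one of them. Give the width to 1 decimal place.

Sort the longitudes: -33.0°, -29.9°, -28.7°.
Eastward gaps between consecutive values (wrapping around): 3.1°, 1.2°, 355.7°.
Largest gap = 355.7° ⇒ minimal covering band is its complement: 360° − 355.7° = 4.3°.
Band runs from -33.0° eastward to -28.7°.

4.3°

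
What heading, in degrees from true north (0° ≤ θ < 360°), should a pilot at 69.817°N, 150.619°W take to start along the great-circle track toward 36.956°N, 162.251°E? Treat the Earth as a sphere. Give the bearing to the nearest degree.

Δλ = 162.251 − -150.619 = 312.870°; wrapped into (−180°, 180°]: -47.130°.
θ = atan2( sin Δλ · cos φ₂ , cos φ₁ · sin φ₂ − sin φ₁ · cos φ₂ · cos Δλ )
  = atan2(-0.58566, -0.30285) = -117.344° → normalised to [0°, 360°): 242.656°.

243°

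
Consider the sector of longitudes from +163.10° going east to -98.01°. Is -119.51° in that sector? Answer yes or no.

Yes

Band width going east from +163.10° to -98.01°: ((-98.01 − 163.10) mod 360) = 98.89°.
Offset of -119.51° east of the west edge: ((-119.51 − 163.10) mod 360) = 77.39°.
77.39° ≤ 98.89° ⇒ inside.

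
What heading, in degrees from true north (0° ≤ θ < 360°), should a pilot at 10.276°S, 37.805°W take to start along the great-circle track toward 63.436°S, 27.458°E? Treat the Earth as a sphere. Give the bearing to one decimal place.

Δλ = 27.458 − -37.805 = 65.263°.
θ = atan2( sin Δλ · cos φ₂ , cos φ₁ · sin φ₂ − sin φ₁ · cos φ₂ · cos Δλ )
  = atan2(0.40616, -0.84671) = 154.373° → normalised to [0°, 360°): 154.373°.

154.4°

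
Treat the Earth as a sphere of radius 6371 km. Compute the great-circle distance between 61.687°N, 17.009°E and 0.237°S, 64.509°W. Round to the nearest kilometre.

9585 km

Δλ = -64.509 − 17.009 = -81.518°.
Δφ = -0.237 − 61.687 = -61.924°.
a = sin²(Δφ/2) + cos φ₁ · cos φ₂ · sin²(Δλ/2) = 0.466843.
c = 2·atan2(√a, √(1−a)) = 1.50443 rad → d = 6371·c ≈ 9584.74 km.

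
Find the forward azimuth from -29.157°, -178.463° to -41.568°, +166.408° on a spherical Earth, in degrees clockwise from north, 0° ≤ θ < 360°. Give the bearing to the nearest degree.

Δλ = 166.408 − -178.463 = 344.871°; wrapped into (−180°, 180°]: -15.129°.
θ = atan2( sin Δλ · cos φ₂ , cos φ₁ · sin φ₂ − sin φ₁ · cos φ₂ · cos Δλ )
  = atan2(-0.19527, -0.22756) = -139.367° → normalised to [0°, 360°): 220.633°.

221°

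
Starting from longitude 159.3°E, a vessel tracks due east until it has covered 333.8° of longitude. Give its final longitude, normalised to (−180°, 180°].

133.1°E

Start at +159.3°; shift +333.8° → +493.1°.
+493.1° lies outside (−180°, 180°]; subtract 360° → +133.1°.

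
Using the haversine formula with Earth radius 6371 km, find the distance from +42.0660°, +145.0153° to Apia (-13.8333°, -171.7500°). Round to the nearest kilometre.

Δλ = -171.7500 − 145.0153 = -316.7653°; wrapped into (−180°, 180°]: 43.2347°.
Δφ = -13.8333 − 42.0660 = -55.8993°.
a = sin²(Δφ/2) + cos φ₁ · cos φ₂ · sin²(Δλ/2) = 0.317510.
c = 2·atan2(√a, √(1−a)) = 1.19719 rad → d = 6371·c ≈ 7627.27 km.

7627 km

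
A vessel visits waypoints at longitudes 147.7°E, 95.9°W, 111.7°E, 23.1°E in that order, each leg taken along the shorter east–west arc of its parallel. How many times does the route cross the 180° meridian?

Leg 1: +147.7° → -95.9°, shortest Δλ = 116.4° (east) — crosses 180°.
Leg 2: -95.9° → +111.7°, shortest Δλ = -152.4° (west) — crosses 180°.
Leg 3: +111.7° → +23.1°, shortest Δλ = -88.6° (west) — does not cross 180°.
Total crossings: 2.

2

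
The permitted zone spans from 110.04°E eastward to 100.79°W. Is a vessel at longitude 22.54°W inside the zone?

No

Band width going east from +110.04° to -100.79°: ((-100.79 − 110.04) mod 360) = 149.17°.
Offset of -22.54° east of the west edge: ((-22.54 − 110.04) mod 360) = 227.42°.
227.42° > 149.17° ⇒ outside.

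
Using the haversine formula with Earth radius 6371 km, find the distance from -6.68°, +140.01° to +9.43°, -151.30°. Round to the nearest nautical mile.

4221 nmi

Δλ = -151.30 − 140.01 = -291.31°; wrapped into (−180°, 180°]: 68.69°.
Δφ = 9.43 − -6.68 = 16.11°.
a = sin²(Δφ/2) + cos φ₁ · cos φ₂ · sin²(Δλ/2) = 0.331495.
c = 2·atan2(√a, √(1−a)) = 1.22706 rad → d = 6371·c ≈ 7817.58 km ≈ 4221.15 nmi.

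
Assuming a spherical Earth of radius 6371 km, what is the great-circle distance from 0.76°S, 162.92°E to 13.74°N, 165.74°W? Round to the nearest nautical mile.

Δλ = -165.74 − 162.92 = -328.66°; wrapped into (−180°, 180°]: 31.34°.
Δφ = 13.74 − -0.76 = 14.50°.
a = sin²(Δφ/2) + cos φ₁ · cos φ₂ · sin²(Δλ/2) = 0.086784.
c = 2·atan2(√a, √(1−a)) = 0.59806 rad → d = 6371·c ≈ 3810.22 km ≈ 2057.35 nmi.

2057 nmi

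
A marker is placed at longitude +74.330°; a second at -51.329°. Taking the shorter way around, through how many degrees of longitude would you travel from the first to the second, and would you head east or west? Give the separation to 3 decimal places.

125.659° west

Raw difference: -51.329 − 74.330 = -125.659°.
Normalise into (−180°, 180°]: -125.659° stays -125.659°.
Negative ⇒ the second point lies to the west; separation 125.659°.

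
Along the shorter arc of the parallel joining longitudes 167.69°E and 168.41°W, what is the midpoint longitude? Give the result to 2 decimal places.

Signed shortest Δλ from +167.69° to -168.41° is +23.90°.
Midpoint longitude = +167.69° + (+23.90°)/2 = +167.69° + 11.95° = +179.64°.
(The naïve average (+167.69 + -168.41)/2 = -0.36° is on the wrong side of the globe.)

179.64°E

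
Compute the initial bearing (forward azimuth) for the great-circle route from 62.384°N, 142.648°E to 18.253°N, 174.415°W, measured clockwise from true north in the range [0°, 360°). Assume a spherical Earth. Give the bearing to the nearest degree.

126°

Δλ = -174.415 − 142.648 = -317.063°; wrapped into (−180°, 180°]: 42.937°.
θ = atan2( sin Δλ · cos φ₂ , cos φ₁ · sin φ₂ − sin φ₁ · cos φ₂ · cos Δλ )
  = atan2(0.64692, -0.47087) = 126.050° → normalised to [0°, 360°): 126.050°.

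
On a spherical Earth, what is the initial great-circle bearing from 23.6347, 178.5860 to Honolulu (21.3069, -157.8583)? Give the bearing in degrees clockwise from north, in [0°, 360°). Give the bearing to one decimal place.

91.5°

Δλ = -157.8583 − 178.5860 = -336.4443°; wrapped into (−180°, 180°]: 23.5557°.
θ = atan2( sin Δλ · cos φ₂ , cos φ₁ · sin φ₂ − sin φ₁ · cos φ₂ · cos Δλ )
  = atan2(0.37232, -0.00949) = 91.461° → normalised to [0°, 360°): 91.461°.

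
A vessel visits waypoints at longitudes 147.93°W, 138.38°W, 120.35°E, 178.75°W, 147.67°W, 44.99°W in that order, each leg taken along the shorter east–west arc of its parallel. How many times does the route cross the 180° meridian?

Leg 1: -147.93° → -138.38°, shortest Δλ = 9.55° (east) — does not cross 180°.
Leg 2: -138.38° → +120.35°, shortest Δλ = -101.27° (west) — crosses 180°.
Leg 3: +120.35° → -178.75°, shortest Δλ = 60.9° (east) — crosses 180°.
Leg 4: -178.75° → -147.67°, shortest Δλ = 31.08° (east) — does not cross 180°.
Leg 5: -147.67° → -44.99°, shortest Δλ = 102.68° (east) — does not cross 180°.
Total crossings: 2.

2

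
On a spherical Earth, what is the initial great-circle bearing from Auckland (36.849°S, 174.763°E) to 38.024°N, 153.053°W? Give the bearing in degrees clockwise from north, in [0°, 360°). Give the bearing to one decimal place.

25.2°

Δλ = -153.053 − 174.763 = -327.816°; wrapped into (−180°, 180°]: 32.184°.
θ = atan2( sin Δλ · cos φ₂ , cos φ₁ · sin φ₂ − sin φ₁ · cos φ₂ · cos Δλ )
  = atan2(0.41959, 0.89276) = 25.173° → normalised to [0°, 360°): 25.173°.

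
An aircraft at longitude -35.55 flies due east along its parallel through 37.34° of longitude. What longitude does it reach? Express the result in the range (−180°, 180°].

+1.79°

Start at -35.55°; shift +37.34° → +1.79°.
+1.79° already lies in (−180°, 180°].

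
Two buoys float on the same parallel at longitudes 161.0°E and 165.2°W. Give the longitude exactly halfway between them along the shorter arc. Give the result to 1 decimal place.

Signed shortest Δλ from +161.0° to -165.2° is +33.8°.
Midpoint longitude = +161.0° + (+33.8°)/2 = +161.0° + 16.9° = +177.9°.
(The naïve average (+161.0 + -165.2)/2 = -2.1° is on the wrong side of the globe.)

177.9°E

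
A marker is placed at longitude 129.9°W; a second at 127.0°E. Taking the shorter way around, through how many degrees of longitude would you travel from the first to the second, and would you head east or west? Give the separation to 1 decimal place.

Raw difference: 127.0 − -129.9 = 256.9°.
Normalise into (−180°, 180°]: 256.9° − 360° = -103.1°.
Negative ⇒ the second point lies to the west; separation 103.1°.

103.1° west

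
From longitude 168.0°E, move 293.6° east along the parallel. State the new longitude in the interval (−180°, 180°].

Start at +168.0°; shift +293.6° → +461.6°.
+461.6° lies outside (−180°, 180°]; subtract 360° → +101.6°.

101.6°E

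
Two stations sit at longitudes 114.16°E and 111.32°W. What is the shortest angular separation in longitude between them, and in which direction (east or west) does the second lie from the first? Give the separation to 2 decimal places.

134.52° east

Raw difference: -111.32 − 114.16 = -225.48°.
Normalise into (−180°, 180°]: -225.48° + 360° = 134.52°.
Positive ⇒ the second point lies to the east; separation 134.52°.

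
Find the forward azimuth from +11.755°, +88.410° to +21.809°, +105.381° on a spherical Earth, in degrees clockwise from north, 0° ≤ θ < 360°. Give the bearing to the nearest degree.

56°

Δλ = 105.381 − 88.410 = 16.971°.
θ = atan2( sin Δλ · cos φ₂ , cos φ₁ · sin φ₂ − sin φ₁ · cos φ₂ · cos Δλ )
  = atan2(0.27100, 0.18281) = 55.997° → normalised to [0°, 360°): 55.997°.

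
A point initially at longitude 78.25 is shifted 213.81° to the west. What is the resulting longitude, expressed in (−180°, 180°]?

Start at +78.25°; shift −213.81° → -135.56°.
-135.56° already lies in (−180°, 180°].

-135.56°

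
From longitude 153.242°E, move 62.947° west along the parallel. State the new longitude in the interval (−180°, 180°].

90.295°E

Start at +153.242°; shift −62.947° → +90.295°.
+90.295° already lies in (−180°, 180°].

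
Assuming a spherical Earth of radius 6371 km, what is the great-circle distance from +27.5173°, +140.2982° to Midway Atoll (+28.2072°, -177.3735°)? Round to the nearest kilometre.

Δλ = -177.3735 − 140.2982 = -317.6717°; wrapped into (−180°, 180°]: 42.3283°.
Δφ = 28.2072 − 27.5173 = 0.6899°.
a = sin²(Δφ/2) + cos φ₁ · cos φ₂ · sin²(Δλ/2) = 0.101912.
c = 2·atan2(√a, √(1−a)) = 0.64985 rad → d = 6371·c ≈ 4140.18 km.

4140 km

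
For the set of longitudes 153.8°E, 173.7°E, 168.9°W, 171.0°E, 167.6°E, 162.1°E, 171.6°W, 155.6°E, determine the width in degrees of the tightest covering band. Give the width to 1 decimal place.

37.3°

Sort the longitudes: -171.6°, -168.9°, +153.8°, +155.6°, +162.1°, +167.6°, +171.0°, +173.7°.
Eastward gaps between consecutive values (wrapping around): 2.7°, 322.7°, 1.8°, 6.5°, 5.5°, 3.4°, 2.7°, 14.7°.
Largest gap = 322.7° ⇒ minimal covering band is its complement: 360° − 322.7° = 37.3°.
Band runs from +153.8° eastward to -168.9°, crossing the antimeridian.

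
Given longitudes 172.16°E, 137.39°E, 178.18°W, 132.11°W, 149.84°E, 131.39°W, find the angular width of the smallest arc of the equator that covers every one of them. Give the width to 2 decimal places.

91.22°

Sort the longitudes: -178.18°, -132.11°, -131.39°, +137.39°, +149.84°, +172.16°.
Eastward gaps between consecutive values (wrapping around): 46.07°, 0.72°, 268.78°, 12.45°, 22.32°, 9.66°.
Largest gap = 268.78° ⇒ minimal covering band is its complement: 360° − 268.78° = 91.22°.
Band runs from +137.39° eastward to -131.39°, crossing the antimeridian.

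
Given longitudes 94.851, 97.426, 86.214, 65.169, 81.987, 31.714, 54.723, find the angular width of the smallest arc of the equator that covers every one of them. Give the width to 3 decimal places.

65.712°

Sort the longitudes: +31.714°, +54.723°, +65.169°, +81.987°, +86.214°, +94.851°, +97.426°.
Eastward gaps between consecutive values (wrapping around): 23.009°, 10.446°, 16.818°, 4.227°, 8.637°, 2.575°, 294.288°.
Largest gap = 294.288° ⇒ minimal covering band is its complement: 360° − 294.288° = 65.712°.
Band runs from +31.714° eastward to +97.426°.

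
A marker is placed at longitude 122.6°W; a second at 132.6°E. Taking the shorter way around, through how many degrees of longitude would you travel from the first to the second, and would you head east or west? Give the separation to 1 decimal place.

Raw difference: 132.6 − -122.6 = 255.2°.
Normalise into (−180°, 180°]: 255.2° − 360° = -104.8°.
Negative ⇒ the second point lies to the west; separation 104.8°.

104.8° west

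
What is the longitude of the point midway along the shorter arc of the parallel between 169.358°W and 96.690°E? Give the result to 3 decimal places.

143.666°E

Signed shortest Δλ from -169.358° to +96.690° is -93.952°.
Midpoint longitude = -169.358° + (-93.952°)/2 = -169.358° − 46.976° = -216.334°.
Normalise into (−180°, 180°]: +143.666°.
(The naïve average (-169.358 + +96.690)/2 = -36.334° is on the wrong side of the globe.)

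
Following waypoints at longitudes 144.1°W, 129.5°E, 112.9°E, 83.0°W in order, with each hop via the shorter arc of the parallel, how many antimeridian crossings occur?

Leg 1: -144.1° → +129.5°, shortest Δλ = -86.4° (west) — crosses 180°.
Leg 2: +129.5° → +112.9°, shortest Δλ = -16.6° (west) — does not cross 180°.
Leg 3: +112.9° → -83.0°, shortest Δλ = 164.1° (east) — crosses 180°.
Total crossings: 2.

2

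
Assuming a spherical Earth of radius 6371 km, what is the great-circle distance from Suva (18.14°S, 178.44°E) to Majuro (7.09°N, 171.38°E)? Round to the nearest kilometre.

2910 km

Δλ = 171.38 − 178.44 = -7.06°.
Δφ = 7.09 − -18.14 = 25.23°.
a = sin²(Δφ/2) + cos φ₁ · cos φ₂ · sin²(Δλ/2) = 0.051273.
c = 2·atan2(√a, √(1−a)) = 0.45683 rad → d = 6371·c ≈ 2910.48 km.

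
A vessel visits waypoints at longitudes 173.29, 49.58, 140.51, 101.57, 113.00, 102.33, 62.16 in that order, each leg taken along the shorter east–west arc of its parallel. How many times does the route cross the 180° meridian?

0

Leg 1: +173.29° → +49.58°, shortest Δλ = -123.71° (west) — does not cross 180°.
Leg 2: +49.58° → +140.51°, shortest Δλ = 90.93° (east) — does not cross 180°.
Leg 3: +140.51° → +101.57°, shortest Δλ = -38.94° (west) — does not cross 180°.
Leg 4: +101.57° → +113.00°, shortest Δλ = 11.43° (east) — does not cross 180°.
Leg 5: +113.00° → +102.33°, shortest Δλ = -10.67° (west) — does not cross 180°.
Leg 6: +102.33° → +62.16°, shortest Δλ = -40.17° (west) — does not cross 180°.
Total crossings: 0.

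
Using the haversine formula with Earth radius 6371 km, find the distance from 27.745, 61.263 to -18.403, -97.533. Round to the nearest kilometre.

17615 km

Δλ = -97.533 − 61.263 = -158.796°.
Δφ = -18.403 − 27.745 = -46.148°.
a = sin²(Δφ/2) + cos φ₁ · cos φ₂ · sin²(Δλ/2) = 0.964942.
c = 2·atan2(√a, √(1−a)) = 2.76489 rad → d = 6371·c ≈ 17615.13 km.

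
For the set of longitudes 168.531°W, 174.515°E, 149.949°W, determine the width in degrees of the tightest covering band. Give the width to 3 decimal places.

35.536°

Sort the longitudes: -168.531°, -149.949°, +174.515°.
Eastward gaps between consecutive values (wrapping around): 18.582°, 324.464°, 16.954°.
Largest gap = 324.464° ⇒ minimal covering band is its complement: 360° − 324.464° = 35.536°.
Band runs from +174.515° eastward to -149.949°, crossing the antimeridian.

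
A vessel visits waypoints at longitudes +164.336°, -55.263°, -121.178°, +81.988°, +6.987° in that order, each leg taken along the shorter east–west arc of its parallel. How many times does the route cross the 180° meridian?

Leg 1: +164.336° → -55.263°, shortest Δλ = 140.401° (east) — crosses 180°.
Leg 2: -55.263° → -121.178°, shortest Δλ = -65.915° (west) — does not cross 180°.
Leg 3: -121.178° → +81.988°, shortest Δλ = -156.834° (west) — crosses 180°.
Leg 4: +81.988° → +6.987°, shortest Δλ = -75.001° (west) — does not cross 180°.
Total crossings: 2.

2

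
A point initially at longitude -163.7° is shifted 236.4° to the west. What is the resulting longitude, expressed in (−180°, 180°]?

-40.1°

Start at -163.7°; shift −236.4° → -400.1°.
-400.1° lies outside (−180°, 180°]; add 360° → -40.1°.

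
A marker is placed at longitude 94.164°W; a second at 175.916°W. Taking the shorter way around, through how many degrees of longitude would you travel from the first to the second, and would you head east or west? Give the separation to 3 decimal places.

Raw difference: -175.916 − -94.164 = -81.752°.
Normalise into (−180°, 180°]: -81.752° stays -81.752°.
Negative ⇒ the second point lies to the west; separation 81.752°.

81.752° west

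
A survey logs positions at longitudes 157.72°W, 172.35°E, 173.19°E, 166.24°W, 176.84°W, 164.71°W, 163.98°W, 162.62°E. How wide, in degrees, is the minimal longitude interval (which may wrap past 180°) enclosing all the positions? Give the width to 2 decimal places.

Sort the longitudes: -176.84°, -166.24°, -164.71°, -163.98°, -157.72°, +162.62°, +172.35°, +173.19°.
Eastward gaps between consecutive values (wrapping around): 10.60°, 1.53°, 0.73°, 6.26°, 320.34°, 9.73°, 0.84°, 9.97°.
Largest gap = 320.34° ⇒ minimal covering band is its complement: 360° − 320.34° = 39.66°.
Band runs from +162.62° eastward to -157.72°, crossing the antimeridian.

39.66°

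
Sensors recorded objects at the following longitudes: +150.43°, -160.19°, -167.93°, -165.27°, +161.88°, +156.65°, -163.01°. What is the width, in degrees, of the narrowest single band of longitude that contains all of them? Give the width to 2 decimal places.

Sort the longitudes: -167.93°, -165.27°, -163.01°, -160.19°, +150.43°, +156.65°, +161.88°.
Eastward gaps between consecutive values (wrapping around): 2.66°, 2.26°, 2.82°, 310.62°, 6.22°, 5.23°, 30.19°.
Largest gap = 310.62° ⇒ minimal covering band is its complement: 360° − 310.62° = 49.38°.
Band runs from +150.43° eastward to -160.19°, crossing the antimeridian.

49.38°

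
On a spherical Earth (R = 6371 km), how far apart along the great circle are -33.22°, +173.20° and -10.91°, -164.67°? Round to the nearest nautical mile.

1811 nmi

Δλ = -164.67 − 173.20 = -337.87°; wrapped into (−180°, 180°]: 22.13°.
Δφ = -10.91 − -33.22 = 22.31°.
a = sin²(Δφ/2) + cos φ₁ · cos φ₂ · sin²(Δλ/2) = 0.067686.
c = 2·atan2(√a, √(1−a)) = 0.52639 rad → d = 6371·c ≈ 3353.61 km ≈ 1810.80 nmi.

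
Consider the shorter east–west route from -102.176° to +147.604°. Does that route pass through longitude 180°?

Naïve |147.604 − -102.176| = 249.78° > 180°, so the shorter arc goes the other way round — across 180°.
Signed shortest Δλ = ((147.604 − -102.176 + 180) mod 360) − 180 = -110.22°.
Going west by 110.22° from -102.176° passes through 180° before reaching +147.604°.

Yes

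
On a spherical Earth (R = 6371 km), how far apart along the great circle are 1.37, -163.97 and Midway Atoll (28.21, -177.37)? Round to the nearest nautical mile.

Δλ = -177.37 − -163.97 = -13.40°.
Δφ = 28.21 − 1.37 = 26.84°.
a = sin²(Δφ/2) + cos φ₁ · cos φ₂ · sin²(Δλ/2) = 0.065856.
c = 2·atan2(√a, √(1−a)) = 0.51906 rad → d = 6371·c ≈ 3306.91 km ≈ 1785.59 nmi.

1786 nmi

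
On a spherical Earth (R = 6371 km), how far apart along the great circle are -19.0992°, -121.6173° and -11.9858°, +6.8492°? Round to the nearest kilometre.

Δλ = 6.8492 − -121.6173 = 128.4665°.
Δφ = -11.9858 − -19.0992 = 7.1134°.
a = sin²(Δφ/2) + cos φ₁ · cos φ₂ · sin²(Δλ/2) = 0.753525.
c = 2·atan2(√a, √(1−a)) = 2.10255 rad → d = 6371·c ≈ 13395.38 km.

13395 km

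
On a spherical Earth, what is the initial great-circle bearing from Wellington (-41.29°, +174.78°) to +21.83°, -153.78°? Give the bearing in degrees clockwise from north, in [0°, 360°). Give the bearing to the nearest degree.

31°

Δλ = -153.78 − 174.78 = -328.56°; wrapped into (−180°, 180°]: 31.44°.
θ = atan2( sin Δλ · cos φ₂ , cos φ₁ · sin φ₂ − sin φ₁ · cos φ₂ · cos Δλ )
  = atan2(0.48420, 0.80202) = 31.120° → normalised to [0°, 360°): 31.120°.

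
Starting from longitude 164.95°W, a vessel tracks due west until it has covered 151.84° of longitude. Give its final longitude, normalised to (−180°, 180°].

Start at -164.95°; shift −151.84° → -316.79°.
-316.79° lies outside (−180°, 180°]; add 360° → +43.21°.

43.21°E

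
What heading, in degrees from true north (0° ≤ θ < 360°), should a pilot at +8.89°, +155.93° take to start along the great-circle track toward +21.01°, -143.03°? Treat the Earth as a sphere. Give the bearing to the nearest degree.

Δλ = -143.03 − 155.93 = -298.96°; wrapped into (−180°, 180°]: 61.04°.
θ = atan2( sin Δλ · cos φ₂ , cos φ₁ · sin φ₂ − sin φ₁ · cos φ₂ · cos Δλ )
  = atan2(0.81679, 0.28437) = 70.804° → normalised to [0°, 360°): 70.804°.

71°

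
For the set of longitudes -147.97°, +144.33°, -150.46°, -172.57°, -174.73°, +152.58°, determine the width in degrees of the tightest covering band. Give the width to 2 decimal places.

Sort the longitudes: -174.73°, -172.57°, -150.46°, -147.97°, +144.33°, +152.58°.
Eastward gaps between consecutive values (wrapping around): 2.16°, 22.11°, 2.49°, 292.30°, 8.25°, 32.69°.
Largest gap = 292.30° ⇒ minimal covering band is its complement: 360° − 292.30° = 67.70°.
Band runs from +144.33° eastward to -147.97°, crossing the antimeridian.

67.70°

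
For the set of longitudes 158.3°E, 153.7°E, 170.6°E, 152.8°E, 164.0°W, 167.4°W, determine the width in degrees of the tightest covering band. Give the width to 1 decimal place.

Sort the longitudes: -167.4°, -164.0°, +152.8°, +153.7°, +158.3°, +170.6°.
Eastward gaps between consecutive values (wrapping around): 3.4°, 316.8°, 0.9°, 4.6°, 12.3°, 22.0°.
Largest gap = 316.8° ⇒ minimal covering band is its complement: 360° − 316.8° = 43.2°.
Band runs from +152.8° eastward to -164.0°, crossing the antimeridian.

43.2°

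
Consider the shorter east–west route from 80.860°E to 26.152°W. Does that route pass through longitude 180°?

Signed shortest Δλ = ((-26.152 − 80.860 + 180) mod 360) − 180 = -107.012°.
Going west by 107.012° from +80.860° reaches -26.152° without touching 180°.

No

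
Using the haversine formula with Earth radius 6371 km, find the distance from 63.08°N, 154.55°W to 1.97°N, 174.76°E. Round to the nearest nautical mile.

Δλ = 174.76 − -154.55 = 329.31°; wrapped into (−180°, 180°]: -30.69°.
Δφ = 1.97 − 63.08 = -61.11°.
a = sin²(Δφ/2) + cos φ₁ · cos φ₂ · sin²(Δλ/2) = 0.290122.
c = 2·atan2(√a, √(1−a)) = 1.13762 rad → d = 6371·c ≈ 7247.78 km ≈ 3913.49 nmi.

3913 nmi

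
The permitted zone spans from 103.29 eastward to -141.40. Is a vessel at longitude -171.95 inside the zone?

Yes

Band width going east from +103.29° to -141.40°: ((-141.40 − 103.29) mod 360) = 115.31°.
Offset of -171.95° east of the west edge: ((-171.95 − 103.29) mod 360) = 84.76°.
84.76° ≤ 115.31° ⇒ inside.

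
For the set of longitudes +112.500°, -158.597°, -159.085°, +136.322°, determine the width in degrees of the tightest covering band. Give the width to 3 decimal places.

Sort the longitudes: -159.085°, -158.597°, +112.500°, +136.322°.
Eastward gaps between consecutive values (wrapping around): 0.488°, 271.097°, 23.822°, 64.593°.
Largest gap = 271.097° ⇒ minimal covering band is its complement: 360° − 271.097° = 88.903°.
Band runs from +112.500° eastward to -158.597°, crossing the antimeridian.

88.903°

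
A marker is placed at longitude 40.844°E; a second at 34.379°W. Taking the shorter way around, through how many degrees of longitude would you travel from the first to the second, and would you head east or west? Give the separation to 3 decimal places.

Raw difference: -34.379 − 40.844 = -75.223°.
Normalise into (−180°, 180°]: -75.223° stays -75.223°.
Negative ⇒ the second point lies to the west; separation 75.223°.

75.223° west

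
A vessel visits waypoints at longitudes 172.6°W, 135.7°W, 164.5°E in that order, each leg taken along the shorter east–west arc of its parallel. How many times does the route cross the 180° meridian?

1

Leg 1: -172.6° → -135.7°, shortest Δλ = 36.9° (east) — does not cross 180°.
Leg 2: -135.7° → +164.5°, shortest Δλ = -59.8° (west) — crosses 180°.
Total crossings: 1.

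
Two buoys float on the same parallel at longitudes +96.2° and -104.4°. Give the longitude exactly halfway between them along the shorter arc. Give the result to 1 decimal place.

+175.9°

Signed shortest Δλ from +96.2° to -104.4° is +159.4°.
Midpoint longitude = +96.2° + (+159.4°)/2 = +96.2° + 79.7° = +175.9°.
(The naïve average (+96.2 + -104.4)/2 = -4.1° is on the wrong side of the globe.)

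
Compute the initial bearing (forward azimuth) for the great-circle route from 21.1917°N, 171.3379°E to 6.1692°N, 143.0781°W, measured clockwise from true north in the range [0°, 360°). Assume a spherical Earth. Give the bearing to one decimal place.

102.0°

Δλ = -143.0781 − 171.3379 = -314.4160°; wrapped into (−180°, 180°]: 45.5840°.
θ = atan2( sin Δλ · cos φ₂ , cos φ₁ · sin φ₂ − sin φ₁ · cos φ₂ · cos Δλ )
  = atan2(0.71014, -0.15133) = 102.030° → normalised to [0°, 360°): 102.030°.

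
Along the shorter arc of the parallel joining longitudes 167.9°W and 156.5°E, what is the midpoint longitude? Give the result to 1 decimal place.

174.3°E

Signed shortest Δλ from -167.9° to +156.5° is -35.6°.
Midpoint longitude = -167.9° + (-35.6°)/2 = -167.9° − 17.8° = -185.7°.
Normalise into (−180°, 180°]: +174.3°.
(The naïve average (-167.9 + +156.5)/2 = -5.7° is on the wrong side of the globe.)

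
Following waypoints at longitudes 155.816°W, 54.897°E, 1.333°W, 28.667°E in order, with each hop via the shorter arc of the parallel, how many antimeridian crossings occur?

1

Leg 1: -155.816° → +54.897°, shortest Δλ = -149.287° (west) — crosses 180°.
Leg 2: +54.897° → -1.333°, shortest Δλ = -56.23° (west) — does not cross 180°.
Leg 3: -1.333° → +28.667°, shortest Δλ = 30.0° (east) — does not cross 180°.
Total crossings: 1.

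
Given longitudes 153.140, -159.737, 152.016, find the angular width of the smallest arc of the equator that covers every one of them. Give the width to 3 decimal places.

Sort the longitudes: -159.737°, +152.016°, +153.140°.
Eastward gaps between consecutive values (wrapping around): 311.753°, 1.124°, 47.123°.
Largest gap = 311.753° ⇒ minimal covering band is its complement: 360° − 311.753° = 48.247°.
Band runs from +152.016° eastward to -159.737°, crossing the antimeridian.

48.247°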